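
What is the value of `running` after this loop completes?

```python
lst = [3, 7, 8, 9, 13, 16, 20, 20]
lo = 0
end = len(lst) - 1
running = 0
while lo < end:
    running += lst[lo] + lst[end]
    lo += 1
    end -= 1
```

Sum of pairs from ends
`running` takes the values: 0 → 23 → 50 → 74 → 96

Answer: 96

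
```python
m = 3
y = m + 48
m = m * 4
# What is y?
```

Trace:
`m = 3` → m = 3
`y = m + 48` → y = 51
`m = m * 4` → m = 12
So y = 51

Answer: 51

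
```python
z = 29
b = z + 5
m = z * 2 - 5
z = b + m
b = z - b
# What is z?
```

Trace:
`z = 29` → z = 29
`b = z + 5` → b = 34
`m = z * 2 - 5` → m = 53
`z = b + m` → z = 87
`b = z - b` → b = 53
So z = 87

Answer: 87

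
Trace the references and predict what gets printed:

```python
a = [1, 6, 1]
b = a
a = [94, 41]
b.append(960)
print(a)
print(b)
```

Key concept: rebinding vs mutation: a is rebound to a new list, b still points at the original.
Step by step:
`a = [1, 6, 1]` → a = [1, 6, 1]
`b = a` → b = [1, 6, 1] (same object as a)
`a = [94, 41]` → a = [94, 41]
`b.append(960)` → b = [1, 6, 1, 960]
`print(a)` → prints [94, 41]
`print(b)` → prints [1, 6, 1, 960]

Answer:
[94, 41]
[1, 6, 1, 960]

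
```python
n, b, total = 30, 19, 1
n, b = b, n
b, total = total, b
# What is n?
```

Trace:
`n, b, total = 30, 19, 1` → n = 30; b = 19; total = 1
`n, b = b, n` → n = 19; b = 30
`b, total = total, b` → b = 1; total = 30
So n = 19

Answer: 19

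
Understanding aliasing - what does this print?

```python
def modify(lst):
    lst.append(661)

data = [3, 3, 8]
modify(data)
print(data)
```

Key concept: function modifies passed list.
Step by step:
`data = [3, 3, 8]` → data = [3, 3, 8]
`modify(data)` → data = [3, 3, 8, 661]
`print(data)` → prints [3, 3, 8, 661]

Answer: [3, 3, 8, 661]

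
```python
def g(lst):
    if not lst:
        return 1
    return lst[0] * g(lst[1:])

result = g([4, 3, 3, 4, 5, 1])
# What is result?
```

Product over [4, 3, 3, 4, 5, 1] = 4 * 3 * 3 * 4 * 5 * 1 = 720

Answer: 720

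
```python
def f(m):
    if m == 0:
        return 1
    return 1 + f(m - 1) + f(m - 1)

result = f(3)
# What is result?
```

f(m) = 1 + 2·f(m-1), f(0)=1. Closed form: (1+1)·2^3 - 1 = 15.

Answer: 15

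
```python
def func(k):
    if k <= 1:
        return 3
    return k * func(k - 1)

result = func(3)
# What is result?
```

func(3) = 3 * 2 * 3 = 18

Answer: 18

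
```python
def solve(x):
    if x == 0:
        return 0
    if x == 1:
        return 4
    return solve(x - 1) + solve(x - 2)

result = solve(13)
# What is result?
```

Build up from base cases: solve(0)=0, solve(1)=4, solve(2)=4, solve(3)=8, solve(4)=12, solve(5)=20, solve(6)=32, ..., solve(13)=932

Answer: 932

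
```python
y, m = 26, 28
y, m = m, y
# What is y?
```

Trace:
`y, m = 26, 28` → y = 26; m = 28
`y, m = m, y` → y = 28; m = 26
So y = 28

Answer: 28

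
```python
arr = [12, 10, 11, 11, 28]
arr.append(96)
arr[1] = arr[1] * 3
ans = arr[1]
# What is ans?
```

Trace:
`arr = [12, 10, 11, 11, 28]` → arr = [12, 10, 11, 11, 28]
`arr.append(96)` → arr = [12, 10, 11, 11, 28, 96]
`arr[1] = arr[1] * 3` → arr = [12, 30, 11, 11, 28, 96]
`ans = arr[1]` → ans = 30
So ans = 30

Answer: 30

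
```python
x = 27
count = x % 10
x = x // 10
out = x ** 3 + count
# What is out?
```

Trace:
`x = 27` → x = 27
`count = x % 10` → count = 7
`x = x // 10` → x = 2
`out = x ** 3 + count` → out = 15
So out = 15

Answer: 15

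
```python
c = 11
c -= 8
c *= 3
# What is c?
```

Trace:
`c = 11` → c = 11
`c -= 8` → c = 3
`c *= 3` → c = 9
So c = 9

Answer: 9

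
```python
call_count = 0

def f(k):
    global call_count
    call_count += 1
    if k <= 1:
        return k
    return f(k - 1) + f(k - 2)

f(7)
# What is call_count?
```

Calls(k) = 1 + Calls(k-1) + Calls(k-2); Calls(0)=Calls(1)=1. For k=7 this gives 41.

Answer: 41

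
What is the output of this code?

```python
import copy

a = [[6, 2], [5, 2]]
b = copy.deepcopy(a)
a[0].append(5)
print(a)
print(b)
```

Key concept: deep copy is fully independent.
Step by step:
`a = [[6, 2], [5, 2]]` → a = [[6, 2], [5, 2]]
`b = copy.deepcopy(a)` → b = [[6, 2], [5, 2]]
`a[0].append(5)` → a = [[6, 2, 5], [5, 2]]
`print(a)` → prints [[6, 2, 5], [5, 2]]
`print(b)` → prints [[6, 2], [5, 2]]

Answer:
[[6, 2, 5], [5, 2]]
[[6, 2], [5, 2]]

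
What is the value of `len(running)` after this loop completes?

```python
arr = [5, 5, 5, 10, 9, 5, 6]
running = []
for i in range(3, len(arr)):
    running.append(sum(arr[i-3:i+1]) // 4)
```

Number of 4-element averages
`running` takes the values: [] → [6] → [6, 7] → [6, 7, 7] → [6, 7, 7, 7]
So `len(running)` = 4

Answer: 4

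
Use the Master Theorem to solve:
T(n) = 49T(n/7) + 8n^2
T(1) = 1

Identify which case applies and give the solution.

a=49, b=7, f(n)=8n^2. log_7(49) = 2. Since c=2 = 2, Case 2 applies: T(n) = Θ(n^log_b(a) · log n) = O(n^2 log n).

Answer: O(n^2 log n) - Case 2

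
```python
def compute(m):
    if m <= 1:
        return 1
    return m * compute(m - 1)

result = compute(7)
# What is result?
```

compute(7) = 7 * 6 * 5 * 4 * 3 * 2 * 1 = 5040

Answer: 5040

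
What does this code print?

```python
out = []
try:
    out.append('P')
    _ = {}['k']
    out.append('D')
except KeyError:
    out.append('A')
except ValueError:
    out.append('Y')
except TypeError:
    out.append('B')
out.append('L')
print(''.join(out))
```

Execution trace: 'P' (try body) → 'A' (except KeyError) → 'L' (after the try/except). Output: PAL

Answer: PAL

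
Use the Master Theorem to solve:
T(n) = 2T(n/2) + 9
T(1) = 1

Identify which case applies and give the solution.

a=2, b=2, f(n)=9. log_2(2) = 1. Since c=0 < 1, Case 1 applies: T(n) = Θ(n^log_b(a)) = O(n).

Answer: O(n) - Case 1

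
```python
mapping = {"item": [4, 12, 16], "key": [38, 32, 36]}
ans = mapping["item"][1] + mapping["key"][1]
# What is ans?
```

Trace:
`mapping = {"item": [4, 12, 16], "key": [38, 32, 36]}` → mapping = {'item': [4, 12, 16], 'key': [38, 32, 36]}
`ans = mapping["item"][1] + mapping["key"][1]` → ans = 44
So ans = 44

Answer: 44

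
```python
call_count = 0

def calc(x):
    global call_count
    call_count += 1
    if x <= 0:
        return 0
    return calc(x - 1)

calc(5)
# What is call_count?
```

Linear recursion stepping by 1: 6 calls from x=5 down to ≤0.

Answer: 6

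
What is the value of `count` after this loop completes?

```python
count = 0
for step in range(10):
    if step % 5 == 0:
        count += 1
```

Count numbers divisible by 5 in range(10)
`count` takes the values: 0 → 1 → 2

Answer: 2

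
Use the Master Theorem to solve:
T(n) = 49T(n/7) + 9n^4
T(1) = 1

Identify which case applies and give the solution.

a=49, b=7, f(n)=9n^4. log_7(49) = 2. Since c=4 > 2 and the regularity condition holds (49(n/7)^4 = (49/7^4)n^4 with 49/7^4 < 1), Case 3 applies: T(n) = Θ(f(n)) = O(n^4).

Answer: O(n^4) - Case 3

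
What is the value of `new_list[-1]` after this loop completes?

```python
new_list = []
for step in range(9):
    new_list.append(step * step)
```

Last element of squares 0 to 8
`new_list` takes the values: [] → [0] → [0, 1] → [0, 1, 4] → [0, 1, 4, 9] → [0, 1, 4, 9, 16] → [0, 1, 4, 9, 16, 25] → [0, 1, 4, 9, 16, 25, 36] → [0, 1, 4, 9, 16, 25, 36, 49] → [0, 1, 4, 9, 16, 25, 36, 49, 64]
So `new_list[-1]` = 64

Answer: 64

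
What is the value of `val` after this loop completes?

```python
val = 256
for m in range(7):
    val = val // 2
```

Halve 7 times: 256 // 2^7 = 2
`val` takes the values: 256 → 128 → 64 → 32 → 16 → 8 → 4 → 2

Answer: 2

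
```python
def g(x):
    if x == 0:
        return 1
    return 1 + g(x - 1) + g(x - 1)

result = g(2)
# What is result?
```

g(x) = 1 + 2·g(x-1), g(0)=1. Closed form: (1+1)·2^2 - 1 = 7.

Answer: 7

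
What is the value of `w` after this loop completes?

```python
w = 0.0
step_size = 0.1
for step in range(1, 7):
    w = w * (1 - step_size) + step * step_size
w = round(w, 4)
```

Moving average with lr=0.1
`w` takes the values: 0.0 → 0.1 → 0.29 → 0.561 → 0.9049 → 1.31441 → 1.782969 → 1.783

Answer: 1.783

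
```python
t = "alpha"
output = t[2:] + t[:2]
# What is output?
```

Trace:
`t = "alpha"` → t = 'alpha'
`output = t[2:] + t[:2]` → output = 'phaal'
So output = 'phaal'

Answer: 'phaal'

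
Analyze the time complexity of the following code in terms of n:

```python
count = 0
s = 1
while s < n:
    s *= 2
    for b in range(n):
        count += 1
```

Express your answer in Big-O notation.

Each loop level contributes: log n × n. Multiplying the contributions gives O(n log n).

Answer: O(n log n)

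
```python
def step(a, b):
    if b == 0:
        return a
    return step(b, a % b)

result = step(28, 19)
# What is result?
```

step(28, 19) -> step(19, 9) -> step(9, 1) -> step(1, 0) -> 1

Answer: 1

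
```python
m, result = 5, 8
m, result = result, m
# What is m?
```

Trace:
`m, result = 5, 8` → m = 5; result = 8
`m, result = result, m` → m = 8; result = 5
So m = 8

Answer: 8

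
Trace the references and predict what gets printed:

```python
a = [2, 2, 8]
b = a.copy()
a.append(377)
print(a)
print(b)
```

Key concept: list.copy() creates independent copy.
Step by step:
`a = [2, 2, 8]` → a = [2, 2, 8]
`b = a.copy()` → b = [2, 2, 8]
`a.append(377)` → a = [2, 2, 8, 377]
`print(a)` → prints [2, 2, 8, 377]
`print(b)` → prints [2, 2, 8]

Answer:
[2, 2, 8, 377]
[2, 2, 8]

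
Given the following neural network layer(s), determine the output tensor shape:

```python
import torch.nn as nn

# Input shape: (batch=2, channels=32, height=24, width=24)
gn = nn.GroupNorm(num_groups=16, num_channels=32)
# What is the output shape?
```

Input: (2, 32, 24, 24) -> Output: (2, 32, 24, 24)

Answer: (2, 32, 24, 24)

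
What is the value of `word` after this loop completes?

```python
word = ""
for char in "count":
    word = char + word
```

Reverse 'count'
`word` takes the values: "" → "c" → "oc" → "uoc" → "nuoc" → "tnuoc"

Answer: "tnuoc"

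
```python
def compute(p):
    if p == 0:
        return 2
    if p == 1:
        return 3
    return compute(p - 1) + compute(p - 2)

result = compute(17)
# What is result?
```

Build up from base cases: compute(0)=2, compute(1)=3, compute(2)=5, compute(3)=8, compute(4)=13, compute(5)=21, compute(6)=34, ..., compute(17)=6765

Answer: 6765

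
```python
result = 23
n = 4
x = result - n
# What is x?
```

Trace:
`result = 23` → result = 23
`n = 4` → n = 4
`x = result - n` → x = 19
So x = 19

Answer: 19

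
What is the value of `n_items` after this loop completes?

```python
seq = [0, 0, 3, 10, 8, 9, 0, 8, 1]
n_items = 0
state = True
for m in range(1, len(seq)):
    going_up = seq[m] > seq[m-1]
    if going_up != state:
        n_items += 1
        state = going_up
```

Count direction changes in [0, 0, 3, 10, 8, 9, 0, 8, 1]
`n_items` takes the values: 0 → 1 → 2 → 3 → 4 → 5 → 6 → 7

Answer: 7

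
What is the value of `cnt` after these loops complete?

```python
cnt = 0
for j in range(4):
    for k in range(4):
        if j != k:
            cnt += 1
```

4² - 4 (exclude diagonal)
`cnt` takes the values: 0 → 1 → 2 → 3 → 4 → 5 → 6 → 7 → 8 → 9 → 10 → 11 → 12

Answer: 12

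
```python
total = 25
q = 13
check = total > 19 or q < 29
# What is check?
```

Trace:
`total = 25` → total = 25
`q = 13` → q = 13
`check = total > 19 or q < 29` → check = True
So check = True

Answer: True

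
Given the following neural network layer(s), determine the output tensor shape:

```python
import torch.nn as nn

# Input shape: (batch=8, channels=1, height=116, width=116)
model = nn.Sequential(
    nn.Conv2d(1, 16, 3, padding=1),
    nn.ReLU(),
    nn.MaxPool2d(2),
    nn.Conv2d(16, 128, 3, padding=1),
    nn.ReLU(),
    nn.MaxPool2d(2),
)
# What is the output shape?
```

Input: (8, 1, 116, 116) -> after first Conv2d: (8, 16, 116, 116) -> after first MaxPool2d: (8, 16, 58, 58) -> after second Conv2d: (8, 128, 58, 58) -> Output: (8, 128, 29, 29)

Answer: (8, 128, 29, 29)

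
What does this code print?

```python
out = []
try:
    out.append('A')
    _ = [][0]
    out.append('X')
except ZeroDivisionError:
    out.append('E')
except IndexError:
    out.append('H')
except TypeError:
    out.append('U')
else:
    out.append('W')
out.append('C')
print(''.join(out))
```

Execution trace: 'A' (try body) → 'H' (except IndexError) → 'C' (after the try/except). Output: AHC

Answer: AHC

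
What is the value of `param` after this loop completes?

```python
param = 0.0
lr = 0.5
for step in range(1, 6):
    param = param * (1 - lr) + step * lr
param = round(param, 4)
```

Moving average with lr=0.5
`param` takes the values: 0.0 → 0.5 → 1.25 → 2.125 → 3.0625 → 4.03125 → 4.0312

Answer: 4.0312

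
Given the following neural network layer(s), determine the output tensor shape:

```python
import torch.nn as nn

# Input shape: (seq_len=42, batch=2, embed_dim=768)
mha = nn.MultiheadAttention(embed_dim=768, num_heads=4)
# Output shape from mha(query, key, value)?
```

Input: (42, 2, 768) -> Output: (42, 2, 768)

Answer: (42, 2, 768)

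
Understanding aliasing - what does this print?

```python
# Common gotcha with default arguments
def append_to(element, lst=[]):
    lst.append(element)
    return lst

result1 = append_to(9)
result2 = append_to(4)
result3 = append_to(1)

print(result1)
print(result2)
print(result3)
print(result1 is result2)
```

Key concept: mutable default argument gotcha.
Step by step:
`result1 = append_to(9)` → result1 = [9]
`result2 = append_to(4)` → result1 = [9, 4] (same object as result2); result2 = [9, 4] (same object as result1)
`result3 = append_to(1)` → result1 = [9, 4, 1] (same object as result2, result3); result2 = [9, 4, 1] (same object as result1, result3); result3 = [9, 4, 1] (same object as result1, result2)
`print(result1)` → prints [9, 4, 1]
`print(result2)` → prints [9, 4, 1]
`print(result3)` → prints [9, 4, 1]
`print(result1 is result2)` → prints True

Answer:
[9, 4, 1]
[9, 4, 1]
[9, 4, 1]
True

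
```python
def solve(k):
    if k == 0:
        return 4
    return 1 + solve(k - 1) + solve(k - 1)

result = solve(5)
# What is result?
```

solve(k) = 1 + 2·solve(k-1), solve(0)=4. Closed form: (4+1)·2^5 - 1 = 159.

Answer: 159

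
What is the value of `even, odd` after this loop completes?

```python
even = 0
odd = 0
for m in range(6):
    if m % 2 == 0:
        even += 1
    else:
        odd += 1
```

Count evens and odds in range(6)
`even, odd` takes the values: (0, 0) → (1, 0) → (1, 1) → (2, 1) → (2, 2) → (3, 2) → (3, 3)

Answer: 3, 3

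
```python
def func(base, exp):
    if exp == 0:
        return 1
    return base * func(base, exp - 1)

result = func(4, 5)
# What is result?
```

func(4, 5) = 4 * 4 * 4 * 4 * 4 = 1024

Answer: 1024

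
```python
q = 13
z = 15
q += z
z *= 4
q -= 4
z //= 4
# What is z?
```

Trace:
`q = 13` → q = 13
`z = 15` → z = 15
`q += z` → q = 28
`z *= 4` → z = 60
`q -= 4` → q = 24
`z //= 4` → z = 15
So z = 15

Answer: 15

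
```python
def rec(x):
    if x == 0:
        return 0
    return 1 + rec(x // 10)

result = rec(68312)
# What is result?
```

Count of digits of 68312: 5

Answer: 5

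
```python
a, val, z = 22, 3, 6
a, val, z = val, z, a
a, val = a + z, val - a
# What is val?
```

Trace:
`a, val, z = 22, 3, 6` → a = 22; val = 3; z = 6
`a, val, z = val, z, a` → a = 3; val = 6; z = 22
`a, val = a + z, val - a` → a = 25; val = 3
So val = 3

Answer: 3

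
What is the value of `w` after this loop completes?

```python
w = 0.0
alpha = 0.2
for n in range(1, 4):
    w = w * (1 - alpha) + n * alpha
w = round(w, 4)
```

Moving average with lr=0.2
`w` takes the values: 0.0 → 0.2 → 0.56 → 1.048

Answer: 1.048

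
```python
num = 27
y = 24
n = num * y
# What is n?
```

Trace:
`num = 27` → num = 27
`y = 24` → y = 24
`n = num * y` → n = 648
So n = 648

Answer: 648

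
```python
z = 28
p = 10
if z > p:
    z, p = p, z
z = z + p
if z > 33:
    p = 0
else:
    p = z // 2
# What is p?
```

Trace:
`z = 28` → z = 28
`p = 10` → p = 10
`if z > p: ...` → z > p is True → z = 10; p = 28
`z = z + p` → z = 38
`if z > 33: ...` → z > 33 is True → p = 0
So p = 0

Answer: 0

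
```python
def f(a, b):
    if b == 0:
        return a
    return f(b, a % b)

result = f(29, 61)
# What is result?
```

f(29, 61) -> f(61, 29) -> f(29, 3) -> f(3, 2) -> f(2, 1) -> f(1, 0) -> 1

Answer: 1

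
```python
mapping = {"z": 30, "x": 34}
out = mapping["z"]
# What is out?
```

Trace:
`mapping = {"z": 30, "x": 34}` → mapping = {'z': 30, 'x': 34}
`out = mapping["z"]` → out = 30
So out = 30

Answer: 30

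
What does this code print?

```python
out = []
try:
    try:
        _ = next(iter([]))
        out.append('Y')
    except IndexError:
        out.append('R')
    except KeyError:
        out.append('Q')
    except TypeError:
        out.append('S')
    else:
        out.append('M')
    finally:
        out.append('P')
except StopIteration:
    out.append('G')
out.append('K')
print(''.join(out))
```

Execution trace: 'P' (inner finally) → 'G' (outer except StopIteration) → 'K' (after the try/except). Output: PGK

Answer: PGK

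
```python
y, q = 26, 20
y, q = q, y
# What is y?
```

Trace:
`y, q = 26, 20` → y = 26; q = 20
`y, q = q, y` → y = 20; q = 26
So y = 20

Answer: 20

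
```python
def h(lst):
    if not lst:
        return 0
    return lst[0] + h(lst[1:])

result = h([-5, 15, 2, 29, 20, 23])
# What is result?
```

(-5) + 15 + 2 + 29 + 20 + 23 + 0 = 84

Answer: 84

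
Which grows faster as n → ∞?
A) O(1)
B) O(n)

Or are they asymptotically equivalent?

O(1) vs O(n): Higher order terms dominate.

Answer: B) O(n) grows faster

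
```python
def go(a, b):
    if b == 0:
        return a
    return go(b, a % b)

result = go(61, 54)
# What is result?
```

go(61, 54) -> go(54, 7) -> go(7, 5) -> go(5, 2) -> go(2, 1) -> go(1, 0) -> 1

Answer: 1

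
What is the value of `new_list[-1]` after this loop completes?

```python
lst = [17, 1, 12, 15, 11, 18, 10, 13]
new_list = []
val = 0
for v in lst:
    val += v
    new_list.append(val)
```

Cumulative sum ends at 97
`new_list` takes the values: [] → [17] → [17, 18] → [17, 18, 30] → [17, 18, 30, 45] → [17, 18, 30, 45, 56] → [17, 18, 30, 45, 56, 74] → [17, 18, 30, 45, 56, 74, 84] → [17, 18, 30, 45, 56, 74, 84, 97]
So `new_list[-1]` = 97

Answer: 97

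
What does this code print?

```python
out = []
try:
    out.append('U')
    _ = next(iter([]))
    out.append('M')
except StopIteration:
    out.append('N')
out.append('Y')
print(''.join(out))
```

Execution trace: 'U' (try body) → 'N' (except StopIteration) → 'Y' (after the try/except). Output: UNY

Answer: UNY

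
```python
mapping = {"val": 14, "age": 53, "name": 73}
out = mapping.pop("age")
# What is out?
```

Trace:
`mapping = {"val": 14, "age": 53, "name": 73}` → mapping = {'val': 14, 'age': 53, 'name': 73}
`out = mapping.pop("age")` → mapping = {'val': 14, 'name': 73}; out = 53
So out = 53

Answer: 53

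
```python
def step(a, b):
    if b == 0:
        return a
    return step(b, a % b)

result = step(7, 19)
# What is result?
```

step(7, 19) -> step(19, 7) -> step(7, 5) -> step(5, 2) -> step(2, 1) -> step(1, 0) -> 1

Answer: 1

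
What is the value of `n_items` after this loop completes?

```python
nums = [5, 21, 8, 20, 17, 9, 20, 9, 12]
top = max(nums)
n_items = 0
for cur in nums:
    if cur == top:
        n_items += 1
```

Count of max value 21 in [5, 21, 8, 20, 17, 9, 20, 9, 12]
`n_items` takes the values: 0 → 1

Answer: 1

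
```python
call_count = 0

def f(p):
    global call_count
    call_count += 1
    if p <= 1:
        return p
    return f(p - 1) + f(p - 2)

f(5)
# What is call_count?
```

Calls(p) = 1 + Calls(p-1) + Calls(p-2); Calls(0)=Calls(1)=1. For p=5 this gives 15.

Answer: 15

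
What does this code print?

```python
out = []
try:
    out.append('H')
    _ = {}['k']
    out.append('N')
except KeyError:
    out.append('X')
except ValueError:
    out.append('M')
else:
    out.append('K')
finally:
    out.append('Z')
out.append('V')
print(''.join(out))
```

Execution trace: 'H' (try body) → 'X' (except KeyError) → 'Z' (finally) → 'V' (after the try/except). Output: HXZV

Answer: HXZV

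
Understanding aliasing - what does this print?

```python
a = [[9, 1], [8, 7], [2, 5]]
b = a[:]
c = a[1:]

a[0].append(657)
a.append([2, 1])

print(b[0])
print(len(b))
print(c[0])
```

Key concept: slice with nested mutation.
Step by step:
`a = [[9, 1], [8, 7], [2, 5]]` → a = [[9, 1], [8, 7], [2, 5]]
`b = a[:]` → b = [[9, 1], [8, 7], [2, 5]]
`c = a[1:]` → c = [[8, 7], [2, 5]]
`a[0].append(657)` → a = [[9, 1, 657], [8, 7], [2, 5]]; b = [[9, 1, 657], [8, 7], [2, 5]]
`a.append([2, 1])` → a = [[9, 1, 657], [8, 7], [2, 5], [2, 1]]
`print(b[0])` → prints [9, 1, 657]
`print(len(b))` → prints 3
`print(c[0])` → prints [8, 7]

Answer:
[9, 1, 657]
3
[8, 7]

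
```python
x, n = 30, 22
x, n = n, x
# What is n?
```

Trace:
`x, n = 30, 22` → x = 30; n = 22
`x, n = n, x` → x = 22; n = 30
So n = 30

Answer: 30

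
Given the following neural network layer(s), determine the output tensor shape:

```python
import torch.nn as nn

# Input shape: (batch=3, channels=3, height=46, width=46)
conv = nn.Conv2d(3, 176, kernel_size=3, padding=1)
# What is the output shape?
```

Input: (3, 3, 46, 46) -> Output: (3, 176, 46, 46)

Answer: (3, 176, 46, 46)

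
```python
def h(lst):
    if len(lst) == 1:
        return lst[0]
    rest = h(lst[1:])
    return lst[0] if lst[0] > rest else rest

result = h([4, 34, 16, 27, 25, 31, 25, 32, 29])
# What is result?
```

Recursive max over [4, 34, 16, 27, 25, 31, 25, 32, 29] = 34

Answer: 34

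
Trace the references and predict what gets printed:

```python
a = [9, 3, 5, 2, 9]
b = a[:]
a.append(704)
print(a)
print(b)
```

Key concept: slice [:] creates copy.
Step by step:
`a = [9, 3, 5, 2, 9]` → a = [9, 3, 5, 2, 9]
`b = a[:]` → b = [9, 3, 5, 2, 9]
`a.append(704)` → a = [9, 3, 5, 2, 9, 704]
`print(a)` → prints [9, 3, 5, 2, 9, 704]
`print(b)` → prints [9, 3, 5, 2, 9]

Answer:
[9, 3, 5, 2, 9, 704]
[9, 3, 5, 2, 9]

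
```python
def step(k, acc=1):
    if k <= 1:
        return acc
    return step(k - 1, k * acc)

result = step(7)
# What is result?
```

Accumulator trace (n, acc): (7, 1) -> (6, 7) -> (5, 42) -> (4, 210) -> (3, 840) -> (2, 2520) -> (1, 5040) -> return 5040

Answer: 5040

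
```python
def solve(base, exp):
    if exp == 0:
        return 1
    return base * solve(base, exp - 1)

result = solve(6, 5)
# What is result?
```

solve(6, 5) = 6 * 6 * 6 * 6 * 6 = 7776

Answer: 7776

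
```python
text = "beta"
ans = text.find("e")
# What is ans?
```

Trace:
`text = "beta"` → text = 'beta'
`ans = text.find("e")` → ans = 1
So ans = 1

Answer: 1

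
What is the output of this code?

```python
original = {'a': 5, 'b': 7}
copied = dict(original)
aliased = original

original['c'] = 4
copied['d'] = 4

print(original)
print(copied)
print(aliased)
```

Key concept: dict() creates copy, assignment creates alias.
Step by step:
`original = {'a': 5, 'b': 7}` → original = {'a': 5, 'b': 7}
`copied = dict(original)` → copied = {'a': 5, 'b': 7}
`aliased = original` → aliased = {'a': 5, 'b': 7} (same object as original)
`original['c'] = 4` → original = {'a': 5, 'b': 7, 'c': 4} (same object as aliased); aliased = {'a': 5, 'b': 7, 'c': 4} (same object as original)
`copied['d'] = 4` → copied = {'a': 5, 'b': 7, 'd': 4}
`print(original)` → prints {'a': 5, 'b': 7, 'c': 4}
`print(copied)` → prints {'a': 5, 'b': 7, 'd': 4}
`print(aliased)` → prints {'a': 5, 'b': 7, 'c': 4}

Answer:
{'a': 5, 'b': 7, 'c': 4}
{'a': 5, 'b': 7, 'd': 4}
{'a': 5, 'b': 7, 'c': 4}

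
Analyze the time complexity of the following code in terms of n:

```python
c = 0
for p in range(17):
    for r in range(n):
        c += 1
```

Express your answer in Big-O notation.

Each loop level contributes: 1 × n. Multiplying the contributions gives O(n).

Answer: O(n)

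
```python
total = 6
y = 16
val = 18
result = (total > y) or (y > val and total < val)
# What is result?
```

Trace:
`total = 6` → total = 6
`y = 16` → y = 16
`val = 18` → val = 18
`result = (total > y) or (y > val and total < val)` → result = False
So result = False

Answer: False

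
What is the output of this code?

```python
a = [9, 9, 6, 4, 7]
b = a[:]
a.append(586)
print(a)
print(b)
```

Key concept: slice [:] creates copy.
Step by step:
`a = [9, 9, 6, 4, 7]` → a = [9, 9, 6, 4, 7]
`b = a[:]` → b = [9, 9, 6, 4, 7]
`a.append(586)` → a = [9, 9, 6, 4, 7, 586]
`print(a)` → prints [9, 9, 6, 4, 7, 586]
`print(b)` → prints [9, 9, 6, 4, 7]

Answer:
[9, 9, 6, 4, 7, 586]
[9, 9, 6, 4, 7]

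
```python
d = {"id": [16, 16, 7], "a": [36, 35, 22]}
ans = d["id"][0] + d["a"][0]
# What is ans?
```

Trace:
`d = {"id": [16, 16, 7], "a": [36, 35, 22]}` → d = {'id': [16, 16, 7], 'a': [36, 35, 22]}
`ans = d["id"][0] + d["a"][0]` → ans = 52
So ans = 52

Answer: 52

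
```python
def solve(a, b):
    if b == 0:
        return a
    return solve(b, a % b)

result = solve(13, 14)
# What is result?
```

solve(13, 14) -> solve(14, 13) -> solve(13, 1) -> solve(1, 0) -> 1

Answer: 1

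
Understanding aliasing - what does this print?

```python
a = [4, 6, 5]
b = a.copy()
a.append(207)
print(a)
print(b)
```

Key concept: list.copy() creates independent copy.
Step by step:
`a = [4, 6, 5]` → a = [4, 6, 5]
`b = a.copy()` → b = [4, 6, 5]
`a.append(207)` → a = [4, 6, 5, 207]
`print(a)` → prints [4, 6, 5, 207]
`print(b)` → prints [4, 6, 5]

Answer:
[4, 6, 5, 207]
[4, 6, 5]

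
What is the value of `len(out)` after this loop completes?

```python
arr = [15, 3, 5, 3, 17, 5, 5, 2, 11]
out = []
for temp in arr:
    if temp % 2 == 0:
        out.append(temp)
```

Count even numbers in [15, 3, 5, 3, 17, 5, 5, 2, 11]
`out` takes the values: [] → [2]
So `len(out)` = 1

Answer: 1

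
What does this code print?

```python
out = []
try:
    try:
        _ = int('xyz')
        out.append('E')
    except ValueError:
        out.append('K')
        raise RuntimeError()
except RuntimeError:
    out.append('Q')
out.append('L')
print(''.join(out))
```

Execution trace: 'K' (inner except ValueError) → 'Q' (outer except RuntimeError) → 'L' (after the try/except). Output: KQL

Answer: KQL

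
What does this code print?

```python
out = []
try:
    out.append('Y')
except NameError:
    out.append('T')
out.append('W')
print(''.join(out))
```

Execution trace: 'Y' (try body, no exception) → 'W' (after the try/except). Output: YW

Answer: YW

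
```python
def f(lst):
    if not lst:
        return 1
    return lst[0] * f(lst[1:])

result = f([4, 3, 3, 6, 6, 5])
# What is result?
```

Product over [4, 3, 3, 6, 6, 5] = 4 * 3 * 3 * 6 * 6 * 5 = 6480

Answer: 6480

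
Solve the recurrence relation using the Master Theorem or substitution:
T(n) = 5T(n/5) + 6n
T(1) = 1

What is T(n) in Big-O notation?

By Master Theorem: a=5, b=5, f(n)=6n. Since log_5(5) = 1 and f(n) = Θ(n^1), Case 2 applies. T(n) = O(n log n).

Answer: O(n log n)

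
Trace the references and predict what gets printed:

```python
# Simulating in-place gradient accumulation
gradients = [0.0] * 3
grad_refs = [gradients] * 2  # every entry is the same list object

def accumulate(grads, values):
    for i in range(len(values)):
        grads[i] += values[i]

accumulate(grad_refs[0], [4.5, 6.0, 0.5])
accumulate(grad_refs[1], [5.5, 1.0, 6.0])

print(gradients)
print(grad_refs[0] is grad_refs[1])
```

Key concept: gradient accumulation aliasing.
Step by step:
`gradients = [0.0] * 3` → gradients = [0.0, 0.0, 0.0]
`grad_refs = [gradients] * 2` → grad_refs = [[0.0, 0.0, 0.0], [0.0, 0.0, 0.0]]
`accumulate(grad_refs[0], [4.5, 6.0, 0.5])` → gradients = [4.5, 6.0, 0.5]; grad_refs = [[4.5, 6.0, 0.5], [4.5, 6.0, 0.5]]
`accumulate(grad_refs[1], [5.5, 1.0, 6.0])` → gradients = [10.0, 7.0, 6.5]; grad_refs = [[10.0, 7.0, 6.5], [10.0, 7.0, 6.5]]
`print(gradients)` → prints [10.0, 7.0, 6.5]
`print(grad_refs[0] is grad_refs[1])` → prints True

Answer:
[10.0, 7.0, 6.5]
True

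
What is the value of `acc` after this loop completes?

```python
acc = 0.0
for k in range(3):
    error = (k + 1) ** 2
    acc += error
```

Sum of squared losses 1² + 2² + ... + 3²
`acc` takes the values: 0.0 → 1.0 → 5.0 → 14.0

Answer: 14.0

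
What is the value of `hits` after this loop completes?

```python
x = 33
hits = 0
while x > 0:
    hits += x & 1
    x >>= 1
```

Count set bits in 33 (binary: 0b100001)
`hits` takes the values: 0 → 1 → 2

Answer: 2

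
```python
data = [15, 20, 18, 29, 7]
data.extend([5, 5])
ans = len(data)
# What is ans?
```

Trace:
`data = [15, 20, 18, 29, 7]` → data = [15, 20, 18, 29, 7]
`data.extend([5, 5])` → data = [15, 20, 18, 29, 7, 5, 5]
`ans = len(data)` → ans = 7
So ans = 7

Answer: 7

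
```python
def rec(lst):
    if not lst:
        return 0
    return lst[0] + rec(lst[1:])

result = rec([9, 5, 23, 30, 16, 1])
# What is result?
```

9 + 5 + 23 + 30 + 16 + 1 + 0 = 84

Answer: 84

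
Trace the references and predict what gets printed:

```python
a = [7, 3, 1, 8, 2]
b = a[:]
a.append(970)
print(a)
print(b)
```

Key concept: slice [:] creates copy.
Step by step:
`a = [7, 3, 1, 8, 2]` → a = [7, 3, 1, 8, 2]
`b = a[:]` → b = [7, 3, 1, 8, 2]
`a.append(970)` → a = [7, 3, 1, 8, 2, 970]
`print(a)` → prints [7, 3, 1, 8, 2, 970]
`print(b)` → prints [7, 3, 1, 8, 2]

Answer:
[7, 3, 1, 8, 2, 970]
[7, 3, 1, 8, 2]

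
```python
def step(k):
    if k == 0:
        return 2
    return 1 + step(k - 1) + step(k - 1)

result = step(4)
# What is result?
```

step(k) = 1 + 2·step(k-1), step(0)=2. Closed form: (2+1)·2^4 - 1 = 47.

Answer: 47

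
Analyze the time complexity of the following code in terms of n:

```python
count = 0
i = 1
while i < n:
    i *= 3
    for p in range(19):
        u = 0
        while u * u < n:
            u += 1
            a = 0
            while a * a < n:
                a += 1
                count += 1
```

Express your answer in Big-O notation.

Each loop level contributes: log n × 1 × √n × √n. Multiplying the contributions gives O(n log n).

Answer: O(n log n)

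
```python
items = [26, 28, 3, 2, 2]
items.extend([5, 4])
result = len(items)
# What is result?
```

Trace:
`items = [26, 28, 3, 2, 2]` → items = [26, 28, 3, 2, 2]
`items.extend([5, 4])` → items = [26, 28, 3, 2, 2, 5, 4]
`result = len(items)` → result = 7
So result = 7

Answer: 7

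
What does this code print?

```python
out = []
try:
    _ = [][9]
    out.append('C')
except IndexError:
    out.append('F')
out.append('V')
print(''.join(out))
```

Execution trace: 'F' (except IndexError) → 'V' (after the try/except). Output: FV

Answer: FV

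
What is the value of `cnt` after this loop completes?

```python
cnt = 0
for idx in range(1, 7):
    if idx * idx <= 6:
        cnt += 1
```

Count numbers where idx² ≤ 6
`cnt` takes the values: 0 → 1 → 2

Answer: 2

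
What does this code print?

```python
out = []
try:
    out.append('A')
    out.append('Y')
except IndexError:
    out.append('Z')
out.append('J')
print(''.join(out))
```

Execution trace: 'A' (try body) → 'Y' (try body, no exception) → 'J' (after the try/except). Output: AYJ

Answer: AYJ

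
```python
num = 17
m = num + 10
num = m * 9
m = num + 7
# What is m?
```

Trace:
`num = 17` → num = 17
`m = num + 10` → m = 27
`num = m * 9` → num = 243
`m = num + 7` → m = 250
So m = 250

Answer: 250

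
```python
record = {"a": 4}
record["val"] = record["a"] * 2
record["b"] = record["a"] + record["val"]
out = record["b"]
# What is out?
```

Trace:
`record = {"a": 4}` → record = {'a': 4}
`record["val"] = record["a"] * 2` → record = {'a': 4, 'val': 8}
`record["b"] = record["a"] + record["val"]` → record = {'a': 4, 'val': 8, 'b': 12}
`out = record["b"]` → out = 12
So out = 12

Answer: 12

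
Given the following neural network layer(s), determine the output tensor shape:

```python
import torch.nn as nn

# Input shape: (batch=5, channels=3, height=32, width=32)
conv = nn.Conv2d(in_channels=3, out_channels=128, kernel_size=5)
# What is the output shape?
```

Input: (5, 3, 32, 32) -> Output: (5, 128, 28, 28)

Answer: (5, 128, 28, 28)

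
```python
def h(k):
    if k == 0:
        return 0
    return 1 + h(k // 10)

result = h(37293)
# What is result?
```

Count of digits of 37293: 5

Answer: 5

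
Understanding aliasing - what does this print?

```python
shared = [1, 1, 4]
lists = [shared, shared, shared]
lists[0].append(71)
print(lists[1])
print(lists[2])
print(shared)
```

Key concept: list of same reference.
Step by step:
`shared = [1, 1, 4]` → shared = [1, 1, 4]
`lists = [shared, shared, shared]` → lists = [[1, 1, 4], [1, 1, 4], [1, 1, 4]]
`lists[0].append(71)` → shared = [1, 1, 4, 71]; lists = [[1, 1, 4, 71], [1, 1, 4, 71], [1, 1, 4, 71]]
`print(lists[1])` → prints [1, 1, 4, 71]
`print(lists[2])` → prints [1, 1, 4, 71]
`print(shared)` → prints [1, 1, 4, 71]

Answer:
[1, 1, 4, 71]
[1, 1, 4, 71]
[1, 1, 4, 71]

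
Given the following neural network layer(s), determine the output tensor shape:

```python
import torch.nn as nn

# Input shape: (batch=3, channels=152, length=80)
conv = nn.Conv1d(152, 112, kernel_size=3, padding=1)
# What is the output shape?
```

Input: (3, 152, 80) -> Output: (3, 112, 80)

Answer: (3, 112, 80)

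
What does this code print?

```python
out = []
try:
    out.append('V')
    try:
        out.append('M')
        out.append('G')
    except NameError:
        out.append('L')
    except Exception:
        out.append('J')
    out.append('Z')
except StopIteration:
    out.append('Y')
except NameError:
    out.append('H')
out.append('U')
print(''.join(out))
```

Execution trace: 'V' (try body) → 'M' (inner try body) → 'G' (inner try body, no exception) → 'Z' (try body, no exception) → 'U' (after the try/except). Output: VMGZU

Answer: VMGZU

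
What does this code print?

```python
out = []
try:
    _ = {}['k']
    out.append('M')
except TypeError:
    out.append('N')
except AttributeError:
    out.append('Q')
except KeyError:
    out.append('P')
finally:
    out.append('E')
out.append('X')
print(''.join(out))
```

Execution trace: 'P' (except KeyError) → 'E' (finally) → 'X' (after the try/except). Output: PEX

Answer: PEX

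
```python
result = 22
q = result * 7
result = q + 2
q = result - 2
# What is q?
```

Trace:
`result = 22` → result = 22
`q = result * 7` → q = 154
`result = q + 2` → result = 156
`q = result - 2` → q = 154
So q = 154

Answer: 154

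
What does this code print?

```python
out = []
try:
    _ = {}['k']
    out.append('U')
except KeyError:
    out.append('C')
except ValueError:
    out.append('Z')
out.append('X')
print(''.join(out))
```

Execution trace: 'C' (except KeyError) → 'X' (after the try/except). Output: CX

Answer: CX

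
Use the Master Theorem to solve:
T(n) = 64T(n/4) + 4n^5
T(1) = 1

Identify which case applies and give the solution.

a=64, b=4, f(n)=4n^5. log_4(64) = 3. Since c=5 > 3 and the regularity condition holds (64(n/4)^5 = (64/4^5)n^5 with 64/4^5 < 1), Case 3 applies: T(n) = Θ(f(n)) = O(n^5).

Answer: O(n^5) - Case 3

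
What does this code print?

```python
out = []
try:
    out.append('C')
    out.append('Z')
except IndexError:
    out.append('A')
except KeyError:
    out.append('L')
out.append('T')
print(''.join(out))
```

Execution trace: 'C' (try body) → 'Z' (try body, no exception) → 'T' (after the try/except). Output: CZT

Answer: CZT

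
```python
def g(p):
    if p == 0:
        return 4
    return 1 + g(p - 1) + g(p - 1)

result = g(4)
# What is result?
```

g(p) = 1 + 2·g(p-1), g(0)=4. Closed form: (4+1)·2^4 - 1 = 79.

Answer: 79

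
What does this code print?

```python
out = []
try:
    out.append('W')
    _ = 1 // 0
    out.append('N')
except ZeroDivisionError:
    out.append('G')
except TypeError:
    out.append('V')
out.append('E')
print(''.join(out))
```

Execution trace: 'W' (try body) → 'G' (except ZeroDivisionError) → 'E' (after the try/except). Output: WGE

Answer: WGE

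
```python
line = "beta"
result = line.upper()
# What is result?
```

Trace:
`line = "beta"` → line = 'beta'
`result = line.upper()` → result = 'BETA'
So result = 'BETA'

Answer: 'BETA'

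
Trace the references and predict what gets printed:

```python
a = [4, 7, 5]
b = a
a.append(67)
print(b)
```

Key concept: basic list aliasing.
Step by step:
`a = [4, 7, 5]` → a = [4, 7, 5]
`b = a` → b = [4, 7, 5] (same object as a)
`a.append(67)` → a = [4, 7, 5, 67] (same object as b); b = [4, 7, 5, 67] (same object as a)
`print(b)` → prints [4, 7, 5, 67]

Answer: [4, 7, 5, 67]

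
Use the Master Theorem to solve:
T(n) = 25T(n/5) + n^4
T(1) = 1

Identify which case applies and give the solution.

a=25, b=5, f(n)=n^4. log_5(25) = 2. Since c=4 > 2 and the regularity condition holds (25(n/5)^4 = (25/5^4)n^4 with 25/5^4 < 1), Case 3 applies: T(n) = Θ(f(n)) = O(n^4).

Answer: O(n^4) - Case 3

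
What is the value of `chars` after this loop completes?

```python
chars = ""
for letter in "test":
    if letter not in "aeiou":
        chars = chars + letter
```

Remove vowels from 'test'
`chars` takes the values: "" → "t" → "ts" → "tst"

Answer: "tst"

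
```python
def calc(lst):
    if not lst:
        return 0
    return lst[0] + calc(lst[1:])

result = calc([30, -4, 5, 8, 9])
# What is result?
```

30 + (-4) + 5 + 8 + 9 + 0 = 48

Answer: 48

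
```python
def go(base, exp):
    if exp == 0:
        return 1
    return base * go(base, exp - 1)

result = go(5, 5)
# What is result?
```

go(5, 5) = 5 * 5 * 5 * 5 * 5 = 3125

Answer: 3125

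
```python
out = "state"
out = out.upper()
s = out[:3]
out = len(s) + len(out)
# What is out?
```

Trace:
`out = "state"` → out = 'state'
`out = out.upper()` → out = 'STATE'
`s = out[:3]` → s = 'STA'
`out = len(s) + len(out)` → out = 8
So out = 8

Answer: 8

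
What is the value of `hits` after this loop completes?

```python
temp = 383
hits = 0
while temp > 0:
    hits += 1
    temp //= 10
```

Count digits by repeated division by 10
`hits` takes the values: 0 → 1 → 2 → 3

Answer: 3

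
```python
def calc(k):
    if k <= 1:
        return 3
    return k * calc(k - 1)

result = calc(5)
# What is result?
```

calc(5) = 5 * 4 * 3 * 2 * 3 = 360

Answer: 360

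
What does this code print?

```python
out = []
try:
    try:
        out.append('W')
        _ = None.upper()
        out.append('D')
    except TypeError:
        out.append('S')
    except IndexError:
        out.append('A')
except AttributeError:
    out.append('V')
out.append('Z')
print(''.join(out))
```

Execution trace: 'W' (inner try body) → 'V' (outer except AttributeError) → 'Z' (after the try/except). Output: WVZ

Answer: WVZ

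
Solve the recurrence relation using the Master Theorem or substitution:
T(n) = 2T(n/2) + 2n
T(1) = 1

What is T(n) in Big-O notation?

By Master Theorem: a=2, b=2, f(n)=2n. Since log_2(2) = 1 and f(n) = Θ(n^1), Case 2 applies. T(n) = O(n log n).

Answer: O(n log n)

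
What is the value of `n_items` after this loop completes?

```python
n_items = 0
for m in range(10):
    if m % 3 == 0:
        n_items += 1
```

Count numbers divisible by 3 in range(10)
`n_items` takes the values: 0 → 1 → 2 → 3 → 4

Answer: 4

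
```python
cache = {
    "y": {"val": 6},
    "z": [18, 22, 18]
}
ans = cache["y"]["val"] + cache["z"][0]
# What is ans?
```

Trace:
`cache = { ...` → cache = {'y': {'val': 6}, 'z': [18, 22, 18]}
`ans = cache["y"]["val"] + cache["z"][0]` → ans = 24
So ans = 24

Answer: 24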